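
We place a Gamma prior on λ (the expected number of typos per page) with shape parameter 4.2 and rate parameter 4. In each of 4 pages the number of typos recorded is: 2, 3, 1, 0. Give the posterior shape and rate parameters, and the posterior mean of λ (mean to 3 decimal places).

Total count ∑xᵢ = 6 over n = 4 pages.
Gamma is conjugate to the Poisson likelihood: posterior is Gamma(shape = 4.2+6 = 10.2, rate = 4+4 = 8).
Posterior mean = shape/rate = 10.2/8 = 1.275.

Posterior: Gamma(shape=10.2, rate=8); mean ≈ 1.275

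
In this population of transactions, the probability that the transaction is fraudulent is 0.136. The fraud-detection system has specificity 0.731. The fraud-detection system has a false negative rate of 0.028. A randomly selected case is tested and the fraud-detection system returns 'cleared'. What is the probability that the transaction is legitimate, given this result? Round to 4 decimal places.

P(¬H | E) ≈ 0.9940

Let H be the event that the transaction is fraudulent. P(H) = 0.136, so P(¬H) = 0.864. With E the 'cleared' result, P(E|H) = 0.028 and P(E|¬H) = 0.731.
P(E) = 0.028·0.136 + 0.731·0.864 = 0.0038080 + 0.63158 = 0.63539.
By Bayes' theorem, P(H|E) = 0.0038080 / 0.63539 = 0.0060. Hence P(¬H|E) = 1 − 0.0060 = 0.9940.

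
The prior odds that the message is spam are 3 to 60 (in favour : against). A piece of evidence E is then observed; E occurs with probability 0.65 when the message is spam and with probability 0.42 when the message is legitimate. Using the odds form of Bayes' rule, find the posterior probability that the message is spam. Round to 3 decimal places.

Posterior probability ≈ 0.072

Prior odds = 3/60 = 0.050000.
Likelihood ratio for E = 0.65/0.42 = 1.5476.
Posterior odds = prior odds × LR = 0.077381.
Posterior probability = odds/(1+odds) = 0.077381/1.0774 = 0.072.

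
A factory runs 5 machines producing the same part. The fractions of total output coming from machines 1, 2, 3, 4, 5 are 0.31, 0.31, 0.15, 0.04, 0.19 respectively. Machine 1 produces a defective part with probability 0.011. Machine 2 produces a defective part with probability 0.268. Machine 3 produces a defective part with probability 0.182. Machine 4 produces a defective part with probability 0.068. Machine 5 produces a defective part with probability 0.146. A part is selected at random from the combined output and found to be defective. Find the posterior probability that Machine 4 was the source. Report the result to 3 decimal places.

Posterior probability ≈ 0.019

P(defective|M1) = 0.011; P(defective|M2) = 0.268; P(defective|M3) = 0.182; P(defective|M4) = 0.068; P(defective|M5) = 0.146.
Prior × likelihood for each source: 0.31·0.011=0.003410, 0.31·0.268=0.08308, 0.15·0.182=0.02730, 0.04·0.068=0.002720, 0.19·0.146=0.02774. Summing gives P(defective) = 0.14425.
P(Machine 4 | defective) = 0.002720 / 0.14425 = 0.019.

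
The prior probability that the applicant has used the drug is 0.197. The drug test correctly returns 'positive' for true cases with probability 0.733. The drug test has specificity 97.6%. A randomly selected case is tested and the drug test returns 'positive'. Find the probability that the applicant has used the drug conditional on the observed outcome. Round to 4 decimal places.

Write H for 'the applicant has used the drug'. Prior odds H:¬H = 0.197/0.803 = 0.24533. For the 'positive' outcome, the likelihood ratio is 0.733/0.024 = 30.542.
Posterior odds = 0.24533 × 30.542 = 7.4928, so P(H|E) = 7.4928/(1+7.4928) = 0.8823.

P(H | E) ≈ 0.8823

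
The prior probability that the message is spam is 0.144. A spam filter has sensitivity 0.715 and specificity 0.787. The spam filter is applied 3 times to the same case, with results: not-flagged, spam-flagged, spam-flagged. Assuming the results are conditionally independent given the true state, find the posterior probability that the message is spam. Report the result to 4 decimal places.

Posterior P(H) ≈ 0.4070

Let H be the event that the message is spam; start with P(H) = 0.144. P('spam-flagged'|H) = 0.715, P('spam-flagged'|¬H) = 0.213.
Update on result 1 ('not-flagged'): P(H) ← 0.285·0.1440 / (0.285·0.1440 + 0.787·0.8560) = 0.041040/0.71471 = 0.0574.
Update on result 2 ('spam-flagged'): P(H) ← 0.715·0.0574 / (0.715·0.0574 + 0.213·0.9426) = 0.041057/0.24183 = 0.1698.
Update on result 3 ('spam-flagged'): P(H) ← 0.715·0.1698 / (0.715·0.1698 + 0.213·0.8302) = 0.12139/0.29823 = 0.4070.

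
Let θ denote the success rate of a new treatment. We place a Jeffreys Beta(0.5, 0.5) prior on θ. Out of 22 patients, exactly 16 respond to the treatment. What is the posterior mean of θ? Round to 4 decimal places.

Posterior mean ≈ 0.7174

The binomial likelihood is conjugate to the Beta prior: with 16 successes and 6 failures, the posterior is Beta(0.5+16, 0.5+6) = Beta(16.5, 6.5).
E[θ | data] = 16.5/(16.5+6.5) = 0.7174.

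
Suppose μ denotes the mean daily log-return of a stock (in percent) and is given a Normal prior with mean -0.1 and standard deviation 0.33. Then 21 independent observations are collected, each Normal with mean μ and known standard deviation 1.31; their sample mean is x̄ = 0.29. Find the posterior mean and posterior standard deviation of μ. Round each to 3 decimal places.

Prior precision 1/τ₀² = 1/0.33² = 9.18274; data precision n/σ² = 21/1.31² = 12.2370.
Posterior precision = 9.18274 + 12.2370 = 21.4198, giving posterior SD = 1/√21.4198 = 0.216.
Posterior mean = (9.18274·-0.1 + 12.2370·0.29) / 21.4198 = 0.123.

Posterior mean ≈ 0.123; posterior SD ≈ 0.216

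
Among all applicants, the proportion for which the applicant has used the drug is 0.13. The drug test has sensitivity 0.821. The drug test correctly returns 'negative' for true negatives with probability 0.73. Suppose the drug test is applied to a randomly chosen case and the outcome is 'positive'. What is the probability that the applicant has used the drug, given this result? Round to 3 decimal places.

Write H for 'the applicant has used the drug'. Prior odds H:¬H = 0.13/0.87 = 0.14943. For the 'positive' outcome, the likelihood ratio is 0.821/0.27 = 3.0407.
Posterior odds = 0.14943 × 3.0407 = 0.45436, so P(H|E) = 0.45436/(1+0.45436) = 0.312.

P(H | E) ≈ 0.312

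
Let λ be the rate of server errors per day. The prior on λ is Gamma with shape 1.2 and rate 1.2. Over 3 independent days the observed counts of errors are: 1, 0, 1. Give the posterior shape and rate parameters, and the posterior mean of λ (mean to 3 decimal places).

Posterior: Gamma(shape=3.2, rate=4.2); mean ≈ 0.762

Total count ∑xᵢ = 2 over n = 3 days.
Gamma is conjugate to the Poisson likelihood: posterior is Gamma(shape = 1.2+2 = 3.2, rate = 1.2+3 = 4.2).
E[λ | data] = 3.2/4.2 = 0.762.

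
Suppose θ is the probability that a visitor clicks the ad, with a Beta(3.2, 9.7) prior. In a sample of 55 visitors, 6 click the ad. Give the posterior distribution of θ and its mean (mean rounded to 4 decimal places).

Observing 6 successes and 49 failures updates Beta(3.2, 9.7) by adding the success and failure counts to the two shape parameters: α = 3.2+6 = 9.2, β = 9.7+49 = 58.7.
Posterior mean = α/(α+β) = 9.2/67.9 = 0.1355.

Posterior: Beta(9.2, 58.7); mean ≈ 0.1355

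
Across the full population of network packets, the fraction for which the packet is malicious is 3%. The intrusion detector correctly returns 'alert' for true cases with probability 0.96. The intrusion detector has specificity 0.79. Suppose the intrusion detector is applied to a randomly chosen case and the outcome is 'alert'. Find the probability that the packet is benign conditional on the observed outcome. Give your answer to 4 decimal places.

Write H for 'the packet is malicious'. Prior odds H:¬H = 0.03/0.97 = 0.030928. For the 'alert' outcome, the likelihood ratio is 0.96/0.21 = 4.5714.
Posterior odds = 0.030928 × 4.5714 = 0.14138, so P(H|E) = 0.14138/(1+0.14138) = 0.1239. Then P(¬H|E) = 1 − 0.1239 = 0.8761.

P(¬H | E) ≈ 0.8761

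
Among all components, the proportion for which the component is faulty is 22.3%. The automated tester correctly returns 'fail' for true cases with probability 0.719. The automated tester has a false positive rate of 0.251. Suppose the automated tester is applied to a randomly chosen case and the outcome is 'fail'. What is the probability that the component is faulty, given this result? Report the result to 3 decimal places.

P(H | E) ≈ 0.451

Write H for 'the component is faulty'. Prior odds H:¬H = 0.223/0.777 = 0.28700. For the 'fail' outcome, the likelihood ratio is 0.719/0.251 = 2.8645.
Posterior odds = 0.28700 × 2.8645 = 0.82213, so P(H|E) = 0.82213/(1+0.82213) = 0.451.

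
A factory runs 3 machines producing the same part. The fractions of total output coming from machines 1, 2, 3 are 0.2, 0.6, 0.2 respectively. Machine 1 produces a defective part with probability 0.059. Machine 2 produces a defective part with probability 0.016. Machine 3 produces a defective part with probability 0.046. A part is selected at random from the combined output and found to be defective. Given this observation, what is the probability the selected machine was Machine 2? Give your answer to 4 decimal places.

Posterior probability ≈ 0.3137

Tabulate prior·likelihood by source: [1] prior 0.2, lik 0.059, product 0.01180; [2] prior 0.6, lik 0.016, product 0.009600; [3] prior 0.2, lik 0.046, product 0.009200.
Normalizing constant = 0.030600; the posterior for Machine 2 is its product over the sum, 0.009600/0.030600 = 0.3137.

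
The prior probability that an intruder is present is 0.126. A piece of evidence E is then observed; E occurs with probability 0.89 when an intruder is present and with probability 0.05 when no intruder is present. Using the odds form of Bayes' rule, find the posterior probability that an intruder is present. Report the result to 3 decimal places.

Posterior probability ≈ 0.720

Prior odds = 0.126/(1−0.126) = 0.14416. In log-odds, ln(0.14416) = -1.9368.
Add log likelihood ratio: ln(17.800) = 2.8792.
Posterior log-odds = 0.94240, so posterior odds = exp(0.94240) = 2.5661. Converting, P(H|E) = 2.5661/3.5661 = 0.720.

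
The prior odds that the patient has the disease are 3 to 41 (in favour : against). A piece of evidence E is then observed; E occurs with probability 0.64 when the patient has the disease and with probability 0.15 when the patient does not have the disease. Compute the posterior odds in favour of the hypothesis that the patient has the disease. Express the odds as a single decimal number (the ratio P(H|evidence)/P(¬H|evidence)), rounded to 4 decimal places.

Posterior odds ≈ 0.3122

Prior odds = 3/41 = 0.073171.
Likelihood ratio for E = 0.64/0.15 = 4.2667.
Posterior odds = prior odds × LR = 0.31220.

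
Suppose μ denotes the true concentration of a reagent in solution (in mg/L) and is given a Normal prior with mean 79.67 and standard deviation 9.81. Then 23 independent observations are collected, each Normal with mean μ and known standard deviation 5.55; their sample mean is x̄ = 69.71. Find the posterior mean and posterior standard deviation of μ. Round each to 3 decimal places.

Prior precision 1/τ₀² = 1/9.81² = 0.0103911; data precision n/σ² = 23/5.55² = 0.746693.
Posterior precision = 0.0103911 + 0.746693 = 0.757084, giving posterior SD = 1/√0.757084 = 1.149.
Posterior mean = (0.0103911·79.67 + 0.746693·69.71) / 0.757084 = 69.847.

Posterior mean ≈ 69.847; posterior SD ≈ 1.149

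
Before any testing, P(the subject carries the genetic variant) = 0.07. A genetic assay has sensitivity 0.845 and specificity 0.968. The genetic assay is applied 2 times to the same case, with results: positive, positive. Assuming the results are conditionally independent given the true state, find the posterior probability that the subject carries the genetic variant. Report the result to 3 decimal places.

Posterior P(H) ≈ 0.981

With H the event that the subject carries the genetic variant, the joint likelihood of the observed sequence is P(data|H) = 0.845·0.845 = 0.71402 and P(data|¬H) = 0.032·0.032 = 0.0010240.
Bayes: P(H|data) = 0.07·0.71402 / (0.07·0.71402 + 0.93·0.0010240) = 0.049982/0.050934 = 0.9813.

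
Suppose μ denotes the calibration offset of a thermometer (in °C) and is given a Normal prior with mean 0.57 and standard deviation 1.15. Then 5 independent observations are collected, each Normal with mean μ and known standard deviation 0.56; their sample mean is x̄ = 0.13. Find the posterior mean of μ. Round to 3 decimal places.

Posterior mean ≈ 0.150

With known σ, the Normal prior is conjugate. Weight on the data is w = (n/σ²)/(n/σ² + 1/τ₀²) = 15.9439/(15.9439+0.756144) = 0.95472.
Posterior mean = w·x̄ + (1−w)·μ₀ = 0.95472·0.13 + 0.045278·0.57 = 0.150.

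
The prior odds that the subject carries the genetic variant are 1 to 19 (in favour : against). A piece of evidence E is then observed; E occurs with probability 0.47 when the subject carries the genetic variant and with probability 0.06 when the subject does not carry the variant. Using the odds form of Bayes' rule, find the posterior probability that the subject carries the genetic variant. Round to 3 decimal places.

Posterior probability ≈ 0.292

Prior odds = 1/19 = 0.052632.
Likelihood ratio for E = 0.47/0.06 = 7.8333.
Posterior odds = prior odds × LR = 0.41228.
Posterior probability = odds/(1+odds) = 0.41228/1.4123 = 0.292.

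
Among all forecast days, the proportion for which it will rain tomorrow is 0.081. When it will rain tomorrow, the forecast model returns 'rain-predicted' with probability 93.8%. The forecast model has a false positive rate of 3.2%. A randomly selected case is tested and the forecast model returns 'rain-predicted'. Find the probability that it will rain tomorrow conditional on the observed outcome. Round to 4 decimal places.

Let H be the event that it will rain tomorrow. P(H) = 0.081, so P(¬H) = 0.919. With E the 'rain-predicted' result, P(E|H) = 0.938 and P(E|¬H) = 0.032.
P(E) = 0.938·0.081 + 0.032·0.919 = 0.075978 + 0.029408 = 0.10539.
By Bayes' theorem, P(H|E) = 0.075978 / 0.10539 = 0.7209.

P(H | E) ≈ 0.7209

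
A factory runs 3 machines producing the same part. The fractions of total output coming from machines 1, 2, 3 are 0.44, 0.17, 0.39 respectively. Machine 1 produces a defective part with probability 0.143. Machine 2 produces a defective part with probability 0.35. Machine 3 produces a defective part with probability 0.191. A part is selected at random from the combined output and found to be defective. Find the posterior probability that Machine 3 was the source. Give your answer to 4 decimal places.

P(defective|M1) = 0.143; P(defective|M2) = 0.35; P(defective|M3) = 0.191.
Prior × likelihood for each source: 0.44·0.143=0.06292, 0.17·0.35=0.05950, 0.39·0.191=0.07449. Summing gives P(defective) = 0.19691.
P(Machine 3 | defective) = 0.07449 / 0.19691 = 0.3783.

Posterior probability ≈ 0.3783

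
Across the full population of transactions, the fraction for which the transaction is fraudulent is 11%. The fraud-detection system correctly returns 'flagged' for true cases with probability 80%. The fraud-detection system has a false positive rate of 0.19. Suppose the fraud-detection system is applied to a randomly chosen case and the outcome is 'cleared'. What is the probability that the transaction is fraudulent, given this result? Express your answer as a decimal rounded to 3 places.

P(H | E) ≈ 0.030

Let H be the event that the transaction is fraudulent. P(H) = 0.11, so P(¬H) = 0.89. With E the 'cleared' result, P(E|H) = 0.2 and P(E|¬H) = 0.81.
P(E) = 0.2·0.11 + 0.81·0.89 = 0.022000 + 0.72090 = 0.74290.
By Bayes' theorem, P(H|E) = 0.022000 / 0.74290 = 0.030.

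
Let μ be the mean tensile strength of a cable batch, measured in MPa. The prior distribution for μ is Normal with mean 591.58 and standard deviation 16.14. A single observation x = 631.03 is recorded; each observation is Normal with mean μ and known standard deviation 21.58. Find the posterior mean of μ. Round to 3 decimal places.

Posterior mean ≈ 605.731

With known σ, the Normal prior is conjugate. Weight on the data is w = (n/σ²)/(n/σ² + 1/τ₀²) = 0.00214732/(0.00214732+0.00383878) = 0.35872.
Posterior mean = w·x̄ + (1−w)·μ₀ = 0.35872·631.03 + 0.64128·591.58 = 605.731.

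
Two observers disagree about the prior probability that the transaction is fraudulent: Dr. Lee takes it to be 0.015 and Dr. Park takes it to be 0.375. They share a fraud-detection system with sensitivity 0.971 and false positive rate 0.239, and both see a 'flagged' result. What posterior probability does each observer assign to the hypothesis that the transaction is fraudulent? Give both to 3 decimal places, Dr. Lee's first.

Dr. Lee: 0.058; Dr. Park: 0.709

P('+'|H) = 0.971, P('+'|¬H) = 0.239.
Dr. Lee: numerator 0.971·0.015 = 0.014565; evidence = 0.014565+0.239·0.985 = 0.24998; posterior = 0.058.
Dr. Park: numerator 0.971·0.375 = 0.36412; evidence = 0.36412+0.239·0.625 = 0.51350; posterior = 0.709.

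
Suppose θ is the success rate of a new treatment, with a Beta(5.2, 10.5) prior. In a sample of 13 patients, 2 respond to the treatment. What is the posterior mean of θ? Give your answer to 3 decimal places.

Posterior mean ≈ 0.251

The binomial likelihood is conjugate to the Beta prior: with 2 successes and 11 failures, the posterior is Beta(5.2+2, 10.5+11) = Beta(7.2, 21.5).
Posterior mean = α/(α+β) = 7.2/28.7 = 0.251.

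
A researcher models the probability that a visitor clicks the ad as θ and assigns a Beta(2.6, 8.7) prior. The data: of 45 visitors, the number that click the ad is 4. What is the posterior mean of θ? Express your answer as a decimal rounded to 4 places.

Observing 4 successes and 41 failures updates Beta(2.6, 8.7) by adding the success and failure counts to the two shape parameters: α = 2.6+4 = 6.6, β = 8.7+41 = 49.7.
E[θ | data] = 6.6/(6.6+49.7) = 0.1172.

Posterior mean ≈ 0.1172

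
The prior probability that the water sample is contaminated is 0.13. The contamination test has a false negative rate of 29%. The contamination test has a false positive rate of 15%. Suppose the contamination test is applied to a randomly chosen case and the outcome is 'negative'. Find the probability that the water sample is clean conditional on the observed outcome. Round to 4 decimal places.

Let H be the event that the water sample is contaminated. P(H) = 0.13, so P(¬H) = 0.87. With E the 'negative' result, P(E|H) = 0.29 and P(E|¬H) = 0.85.
P(E) = 0.29·0.13 + 0.85·0.87 = 0.037700 + 0.73950 = 0.77720.
By Bayes' theorem, P(H|E) = 0.037700 / 0.77720 = 0.0485. Hence P(¬H|E) = 1 − 0.0485 = 0.9515.

P(¬H | E) ≈ 0.9515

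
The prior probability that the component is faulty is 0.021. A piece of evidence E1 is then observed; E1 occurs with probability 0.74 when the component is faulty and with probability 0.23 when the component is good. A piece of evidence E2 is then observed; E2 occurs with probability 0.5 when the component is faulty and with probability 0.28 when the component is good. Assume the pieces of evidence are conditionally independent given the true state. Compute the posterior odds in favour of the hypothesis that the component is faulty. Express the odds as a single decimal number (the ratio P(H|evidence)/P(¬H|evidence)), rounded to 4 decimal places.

Posterior odds ≈ 0.1232

Prior odds = 0.021/(1−0.021) = 0.021450. In log-odds, ln(0.021450) = -3.8420.
Add log likelihood ratios: ln(3.2174) + ln(1.7857) = 1.7484.
Posterior log-odds = -2.0936, so posterior odds = exp(-2.0936) = 0.12324.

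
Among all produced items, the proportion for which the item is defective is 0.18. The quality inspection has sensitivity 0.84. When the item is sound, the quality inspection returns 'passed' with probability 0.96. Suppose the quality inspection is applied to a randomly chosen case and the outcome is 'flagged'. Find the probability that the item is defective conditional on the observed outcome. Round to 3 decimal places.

Write H for 'the item is defective'. Prior odds H:¬H = 0.18/0.82 = 0.21951. For the 'flagged' outcome, the likelihood ratio is 0.84/0.04 = 21.000.
Posterior odds = 0.21951 × 21.000 = 4.6098, so P(H|E) = 4.6098/(1+4.6098) = 0.822.

P(H | E) ≈ 0.822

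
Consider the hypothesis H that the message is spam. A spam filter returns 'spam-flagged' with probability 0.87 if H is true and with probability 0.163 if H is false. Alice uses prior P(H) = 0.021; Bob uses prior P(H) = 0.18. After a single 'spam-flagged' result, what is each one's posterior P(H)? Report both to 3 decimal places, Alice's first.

Alice: 0.103; Bob: 0.540

P('+'|H) = 0.87, P('+'|¬H) = 0.163.
Alice: numerator 0.87·0.021 = 0.018270; evidence = 0.018270+0.163·0.979 = 0.17785; posterior = 0.103.
Bob: numerator 0.87·0.18 = 0.15660; evidence = 0.15660+0.163·0.82 = 0.29026; posterior = 0.540.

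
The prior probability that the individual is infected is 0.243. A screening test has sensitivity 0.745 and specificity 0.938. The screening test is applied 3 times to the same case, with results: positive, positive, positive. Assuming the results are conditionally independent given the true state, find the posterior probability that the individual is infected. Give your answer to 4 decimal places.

Let H be the event that the individual is infected; start with P(H) = 0.243. P('positive'|H) = 0.745, P('positive'|¬H) = 0.062.
Update on result 1 ('positive'): P(H) ← 0.745·0.2430 / (0.745·0.2430 + 0.062·0.7570) = 0.18104/0.22797 = 0.7941.
Update on result 2 ('positive'): P(H) ← 0.745·0.7941 / (0.745·0.7941 + 0.062·0.2059) = 0.59162/0.60438 = 0.9789.
Update on result 3 ('positive'): P(H) ← 0.745·0.9789 / (0.745·0.9789 + 0.062·0.0211) = 0.72927/0.73058 = 0.9982.

Posterior P(H) ≈ 0.9982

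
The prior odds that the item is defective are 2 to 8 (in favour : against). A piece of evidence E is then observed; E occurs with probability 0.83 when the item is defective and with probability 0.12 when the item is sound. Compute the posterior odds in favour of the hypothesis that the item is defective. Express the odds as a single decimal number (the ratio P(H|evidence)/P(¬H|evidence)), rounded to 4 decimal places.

Prior odds = 2/8 = 0.25000. In log-odds, ln(0.25000) = -1.3863.
Add log likelihood ratio: ln(6.9167) = 1.9339.
Posterior log-odds = 0.54764, so posterior odds = exp(0.54764) = 1.7292.

Posterior odds ≈ 1.7292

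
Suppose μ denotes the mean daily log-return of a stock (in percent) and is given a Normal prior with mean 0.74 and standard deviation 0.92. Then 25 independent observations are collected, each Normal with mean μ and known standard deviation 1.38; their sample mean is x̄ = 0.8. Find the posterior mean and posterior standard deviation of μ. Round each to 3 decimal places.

Posterior mean ≈ 0.795; posterior SD ≈ 0.264

Prior precision 1/τ₀² = 1/0.92² = 1.18147; data precision n/σ² = 25/1.38² = 13.1275.
Posterior precision = 1.18147 + 13.1275 = 14.3090, giving posterior SD = 1/√14.3090 = 0.264.
Posterior mean = (1.18147·0.74 + 13.1275·0.8) / 14.3090 = 0.795.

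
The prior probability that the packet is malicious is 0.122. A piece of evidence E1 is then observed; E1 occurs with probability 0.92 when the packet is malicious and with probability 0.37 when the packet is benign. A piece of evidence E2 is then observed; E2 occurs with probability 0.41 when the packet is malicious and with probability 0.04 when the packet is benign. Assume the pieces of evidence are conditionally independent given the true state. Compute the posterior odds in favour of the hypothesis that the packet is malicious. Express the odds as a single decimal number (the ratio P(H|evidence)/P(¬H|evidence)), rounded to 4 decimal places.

Posterior odds ≈ 3.5414

Prior odds = 0.122/(1−0.122) = 0.13895. In log-odds, ln(0.13895) = -1.9736.
Add log likelihood ratios: ln(2.4865) + ln(10.250) = 3.2381.
Posterior log-odds = 1.2645, so posterior odds = exp(1.2645) = 3.5414.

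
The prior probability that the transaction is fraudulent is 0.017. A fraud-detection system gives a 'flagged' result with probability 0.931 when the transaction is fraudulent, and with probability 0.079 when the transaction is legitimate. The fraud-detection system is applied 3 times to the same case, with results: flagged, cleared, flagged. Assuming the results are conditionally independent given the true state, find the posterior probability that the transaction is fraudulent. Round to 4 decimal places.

With H the event that the transaction is fraudulent, the joint likelihood of the observed sequence is P(data|H) = 0.931·0.069·0.931 = 0.059807 and P(data|¬H) = 0.079·0.921·0.079 = 0.0057480.
Bayes: P(H|data) = 0.017·0.059807 / (0.017·0.059807 + 0.983·0.0057480) = 0.0010167/0.0066670 = 0.1525.

Posterior P(H) ≈ 0.1525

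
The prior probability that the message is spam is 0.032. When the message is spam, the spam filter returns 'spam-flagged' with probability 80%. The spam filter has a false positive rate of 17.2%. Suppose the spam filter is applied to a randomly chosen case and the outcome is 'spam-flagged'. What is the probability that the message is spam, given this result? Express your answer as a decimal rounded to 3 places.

Let H be the event that the message is spam. P(H) = 0.032, so P(¬H) = 0.968. With E the 'spam-flagged' result, P(E|H) = 0.8 and P(E|¬H) = 0.172.
P(E) = 0.8·0.032 + 0.172·0.968 = 0.025600 + 0.16650 = 0.19210.
By Bayes' theorem, P(H|E) = 0.025600 / 0.19210 = 0.133.

P(H | E) ≈ 0.133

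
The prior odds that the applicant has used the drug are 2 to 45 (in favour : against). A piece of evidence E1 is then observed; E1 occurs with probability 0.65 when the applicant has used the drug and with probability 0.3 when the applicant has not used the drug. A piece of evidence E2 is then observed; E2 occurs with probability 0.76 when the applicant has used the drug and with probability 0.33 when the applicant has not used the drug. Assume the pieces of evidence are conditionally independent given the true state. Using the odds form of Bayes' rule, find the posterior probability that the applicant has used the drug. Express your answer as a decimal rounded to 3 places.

Posterior probability ≈ 0.182

Prior odds = 2/45 = 0.044444. In log-odds, ln(0.044444) = -3.1135.
Add log likelihood ratios: ln(2.1667) + ln(2.3030) = 1.6074.
Posterior log-odds = -1.5061, so posterior odds = exp(-1.5061) = 0.22177. Converting, P(H|E) = 0.22177/1.2218 = 0.182.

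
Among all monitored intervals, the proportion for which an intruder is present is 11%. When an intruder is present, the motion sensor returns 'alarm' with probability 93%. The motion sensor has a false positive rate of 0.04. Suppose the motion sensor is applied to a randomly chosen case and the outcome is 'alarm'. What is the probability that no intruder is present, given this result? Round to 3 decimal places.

Write H for 'an intruder is present'. Prior odds H:¬H = 0.11/0.89 = 0.12360. For the 'alarm' outcome, the likelihood ratio is 0.93/0.04 = 23.250.
Posterior odds = 0.12360 × 23.250 = 2.8736, so P(H|E) = 2.8736/(1+2.8736) = 0.742. Then P(¬H|E) = 1 − 0.742 = 0.258.

P(¬H | E) ≈ 0.258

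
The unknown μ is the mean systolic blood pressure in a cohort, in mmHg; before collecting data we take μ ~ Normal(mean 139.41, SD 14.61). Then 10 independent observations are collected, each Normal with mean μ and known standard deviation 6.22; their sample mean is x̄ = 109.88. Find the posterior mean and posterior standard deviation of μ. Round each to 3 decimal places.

Posterior mean ≈ 110.406; posterior SD ≈ 1.949

Prior precision 1/τ₀² = 1/14.61² = 0.00468489; data precision n/σ² = 10/6.22² = 0.258475.
Posterior precision = 0.00468489 + 0.258475 = 0.263160, giving posterior SD = 1/√0.263160 = 1.949.
Posterior mean = (0.00468489·139.41 + 0.258475·109.88) / 0.263160 = 110.406.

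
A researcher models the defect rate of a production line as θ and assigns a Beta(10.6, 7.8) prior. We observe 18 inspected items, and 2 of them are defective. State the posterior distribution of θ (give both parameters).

Posterior: Beta(12.6, 23.8)

The binomial likelihood is conjugate to the Beta prior: with 2 successes and 16 failures, the posterior is Beta(10.6+2, 7.8+16) = Beta(12.6, 23.8).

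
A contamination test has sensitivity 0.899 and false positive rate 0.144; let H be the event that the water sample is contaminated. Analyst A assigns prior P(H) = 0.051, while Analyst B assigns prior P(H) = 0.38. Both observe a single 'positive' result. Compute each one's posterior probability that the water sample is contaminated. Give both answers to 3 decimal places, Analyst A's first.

The likelihood ratio for a 'positive' result is 0.899/0.144 = 6.2431.
Analyst A: prior odds 0.051/0.949 = 0.053741; posterior odds 0.33551; posterior probability 0.251.
Analyst B: prior odds 0.38/0.62 = 0.61290; posterior odds 3.8264; posterior probability 0.793.

Analyst A: 0.251; Analyst B: 0.793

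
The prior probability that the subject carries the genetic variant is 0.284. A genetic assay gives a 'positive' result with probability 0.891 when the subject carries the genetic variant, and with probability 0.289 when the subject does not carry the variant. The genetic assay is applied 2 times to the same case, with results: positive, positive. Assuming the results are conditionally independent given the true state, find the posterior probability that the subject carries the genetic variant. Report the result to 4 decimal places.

Let H be the event that the subject carries the genetic variant; start with P(H) = 0.284. P('positive'|H) = 0.891, P('positive'|¬H) = 0.289.
Update on result 1 ('positive'): P(H) ← 0.891·0.2840 / (0.891·0.2840 + 0.289·0.7160) = 0.25304/0.45997 = 0.5501.
Update on result 2 ('positive'): P(H) ← 0.891·0.5501 / (0.891·0.5501 + 0.289·0.4499) = 0.49017/0.62018 = 0.7904.

Posterior P(H) ≈ 0.7904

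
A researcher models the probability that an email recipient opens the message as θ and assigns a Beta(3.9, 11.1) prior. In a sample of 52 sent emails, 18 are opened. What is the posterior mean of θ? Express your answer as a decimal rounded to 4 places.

The binomial likelihood is conjugate to the Beta prior: with 18 successes and 34 failures, the posterior is Beta(3.9+18, 11.1+34) = Beta(21.9, 45.1).
E[θ | data] = 21.9/(21.9+45.1) = 0.3269.

Posterior mean ≈ 0.3269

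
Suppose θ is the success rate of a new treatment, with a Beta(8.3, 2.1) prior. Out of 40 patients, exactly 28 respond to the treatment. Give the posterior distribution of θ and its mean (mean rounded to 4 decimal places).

The binomial likelihood is conjugate to the Beta prior: with 28 successes and 12 failures, the posterior is Beta(8.3+28, 2.1+12) = Beta(36.3, 14.1).
Posterior mean = α/(α+β) = 36.3/50.4 = 0.7202.

Posterior: Beta(36.3, 14.1); mean ≈ 0.7202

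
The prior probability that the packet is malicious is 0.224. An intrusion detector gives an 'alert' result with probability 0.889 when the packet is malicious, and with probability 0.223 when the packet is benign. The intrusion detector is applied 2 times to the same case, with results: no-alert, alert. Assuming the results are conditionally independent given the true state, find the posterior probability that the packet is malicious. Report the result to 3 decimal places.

Posterior P(H) ≈ 0.141

With H the event that the packet is malicious, the joint likelihood of the observed sequence is P(data|H) = 0.111·0.889 = 0.098679 and P(data|¬H) = 0.777·0.223 = 0.17327.
Bayes: P(H|data) = 0.224·0.098679 / (0.224·0.098679 + 0.776·0.17327) = 0.022104/0.15656 = 0.1412.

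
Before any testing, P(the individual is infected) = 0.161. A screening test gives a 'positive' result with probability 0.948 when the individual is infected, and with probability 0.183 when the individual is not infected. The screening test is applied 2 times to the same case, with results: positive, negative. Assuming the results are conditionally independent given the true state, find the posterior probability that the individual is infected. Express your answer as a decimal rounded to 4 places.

Posterior P(H) ≈ 0.0595

With H the event that the individual is infected, the joint likelihood of the observed sequence is P(data|H) = 0.948·0.052 = 0.049296 and P(data|¬H) = 0.183·0.817 = 0.14951.
Bayes: P(H|data) = 0.161·0.049296 / (0.161·0.049296 + 0.839·0.14951) = 0.0079367/0.13338 = 0.0595.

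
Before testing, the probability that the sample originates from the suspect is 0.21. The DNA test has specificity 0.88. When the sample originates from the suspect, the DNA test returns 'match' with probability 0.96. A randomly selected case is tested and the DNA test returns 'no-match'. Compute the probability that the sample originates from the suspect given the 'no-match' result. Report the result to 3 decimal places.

Write H for 'the sample originates from the suspect'. Prior odds H:¬H = 0.21/0.79 = 0.26582. For the 'no-match' outcome, the likelihood ratio is 0.04/0.88 = 0.045455.
Posterior odds = 0.26582 × 0.045455 = 0.012083, so P(H|E) = 0.012083/(1+0.012083) = 0.012.

P(H | E) ≈ 0.012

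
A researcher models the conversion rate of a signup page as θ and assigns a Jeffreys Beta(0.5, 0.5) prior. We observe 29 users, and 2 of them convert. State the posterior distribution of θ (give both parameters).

Posterior: Beta(2.5, 27.5)

Observing 2 successes and 27 failures updates Beta(0.5, 0.5) by adding the success and failure counts to the two shape parameters: α = 0.5+2 = 2.5, β = 0.5+27 = 27.5.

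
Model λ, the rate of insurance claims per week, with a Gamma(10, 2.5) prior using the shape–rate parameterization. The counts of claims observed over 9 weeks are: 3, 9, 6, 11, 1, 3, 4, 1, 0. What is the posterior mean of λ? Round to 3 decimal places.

The Poisson likelihood adds the total count to the shape and the number of exposure periods to the rate. Here ∑xᵢ = 38 and n = 9, so shape 10→48 and rate 2.5→11.5.
Posterior mean = shape/rate = 48/11.5 = 4.174.

Posterior mean ≈ 4.174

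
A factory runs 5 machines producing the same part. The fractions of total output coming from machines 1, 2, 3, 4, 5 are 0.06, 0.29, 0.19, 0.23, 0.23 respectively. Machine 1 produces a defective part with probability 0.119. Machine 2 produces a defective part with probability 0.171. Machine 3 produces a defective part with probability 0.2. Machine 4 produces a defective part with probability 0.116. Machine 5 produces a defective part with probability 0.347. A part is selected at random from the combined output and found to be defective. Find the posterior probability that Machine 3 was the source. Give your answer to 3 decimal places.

Posterior probability ≈ 0.189

Tabulate prior·likelihood by source: [1] prior 0.06, lik 0.119, product 0.007140; [2] prior 0.29, lik 0.171, product 0.04959; [3] prior 0.19, lik 0.2, product 0.03800; [4] prior 0.23, lik 0.116, product 0.02668; [5] prior 0.23, lik 0.347, product 0.07981.
Normalizing constant = 0.20122; the posterior for Machine 3 is its product over the sum, 0.03800/0.20122 = 0.189.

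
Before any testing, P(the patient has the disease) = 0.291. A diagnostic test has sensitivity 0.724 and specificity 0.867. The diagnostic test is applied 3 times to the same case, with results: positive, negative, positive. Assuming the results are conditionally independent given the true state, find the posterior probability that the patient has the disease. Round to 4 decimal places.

Posterior P(H) ≈ 0.7947

With H the event that the patient has the disease, the joint likelihood of the observed sequence is P(data|H) = 0.724·0.276·0.724 = 0.14467 and P(data|¬H) = 0.133·0.867·0.133 = 0.015336.
Bayes: P(H|data) = 0.291·0.14467 / (0.291·0.14467 + 0.709·0.015336) = 0.042100/0.052973 = 0.7947.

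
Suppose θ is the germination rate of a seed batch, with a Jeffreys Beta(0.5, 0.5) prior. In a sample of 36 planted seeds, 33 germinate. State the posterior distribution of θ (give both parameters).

Posterior: Beta(33.5, 3.5)

The binomial likelihood is conjugate to the Beta prior: with 33 successes and 3 failures, the posterior is Beta(0.5+33, 0.5+3) = Beta(33.5, 3.5).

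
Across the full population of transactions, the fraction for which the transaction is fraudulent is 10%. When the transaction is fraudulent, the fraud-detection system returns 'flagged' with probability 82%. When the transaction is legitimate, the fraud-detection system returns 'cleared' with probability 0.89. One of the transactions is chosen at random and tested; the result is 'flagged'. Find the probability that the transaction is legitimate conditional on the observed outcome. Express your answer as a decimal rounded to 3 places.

P(¬H | E) ≈ 0.547

Write H for 'the transaction is fraudulent'. Prior odds H:¬H = 0.1/0.9 = 0.11111. For the 'flagged' outcome, the likelihood ratio is 0.82/0.11 = 7.4545.
Posterior odds = 0.11111 × 7.4545 = 0.82828, so P(H|E) = 0.82828/(1+0.82828) = 0.453. Then P(¬H|E) = 1 − 0.453 = 0.547.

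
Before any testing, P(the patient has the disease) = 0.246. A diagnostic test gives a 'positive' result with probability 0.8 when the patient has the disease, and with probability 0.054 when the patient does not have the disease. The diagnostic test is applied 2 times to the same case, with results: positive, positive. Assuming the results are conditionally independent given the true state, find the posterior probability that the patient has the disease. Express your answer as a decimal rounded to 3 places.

Posterior P(H) ≈ 0.986

Let H be the event that the patient has the disease; start with P(H) = 0.246. P('positive'|H) = 0.8, P('positive'|¬H) = 0.054.
Update on result 1 ('positive'): P(H) ← 0.8·0.2460 / (0.8·0.2460 + 0.054·0.7540) = 0.19680/0.23752 = 0.8286.
Update on result 2 ('positive'): P(H) ← 0.8·0.8286 / (0.8·0.8286 + 0.054·0.1714) = 0.66286/0.67212 = 0.9862.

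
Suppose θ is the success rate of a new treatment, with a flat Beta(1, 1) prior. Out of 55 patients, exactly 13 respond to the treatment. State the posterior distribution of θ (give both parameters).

Posterior: Beta(14, 43)

Observing 13 successes and 42 failures updates Beta(1, 1) by adding the success and failure counts to the two shape parameters: α = 1+13 = 14, β = 1+42 = 43.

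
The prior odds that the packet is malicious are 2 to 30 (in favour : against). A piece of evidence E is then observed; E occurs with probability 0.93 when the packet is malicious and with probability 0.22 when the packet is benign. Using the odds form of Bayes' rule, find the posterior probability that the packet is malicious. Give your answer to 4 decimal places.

Posterior probability ≈ 0.2199

Prior odds = 2/30 = 0.066667. In log-odds, ln(0.066667) = -2.7081.
Add log likelihood ratio: ln(4.2273) = 1.4416.
Posterior log-odds = -1.2665, so posterior odds = exp(-1.2665) = 0.28182. Converting, P(H|E) = 0.28182/1.2818 = 0.2199.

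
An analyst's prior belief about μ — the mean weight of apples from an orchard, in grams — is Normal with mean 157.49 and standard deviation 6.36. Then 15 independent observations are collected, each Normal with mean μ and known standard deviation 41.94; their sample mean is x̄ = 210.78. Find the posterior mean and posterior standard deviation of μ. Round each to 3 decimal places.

Posterior mean ≈ 171.158; posterior SD ≈ 5.484

With known σ, the Normal prior is conjugate. Weight on the data is w = (n/σ²)/(n/σ² + 1/τ₀²) = 0.00852775/(0.00852775+0.0247221) = 0.25647.
Posterior mean = w·x̄ + (1−w)·μ₀ = 0.25647·210.78 + 0.74353·157.49 = 171.158. Posterior variance = 1/(0.00852775+0.0247221) = 30.0753, so SD = 5.484.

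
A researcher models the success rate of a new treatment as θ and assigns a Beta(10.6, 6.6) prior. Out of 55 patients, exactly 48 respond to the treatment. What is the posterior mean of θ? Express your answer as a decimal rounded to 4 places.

Observing 48 successes and 7 failures updates Beta(10.6, 6.6) by adding the success and failure counts to the two shape parameters: α = 10.6+48 = 58.6, β = 6.6+7 = 13.6.
Posterior mean = α/(α+β) = 58.6/72.2 = 0.8116.

Posterior mean ≈ 0.8116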